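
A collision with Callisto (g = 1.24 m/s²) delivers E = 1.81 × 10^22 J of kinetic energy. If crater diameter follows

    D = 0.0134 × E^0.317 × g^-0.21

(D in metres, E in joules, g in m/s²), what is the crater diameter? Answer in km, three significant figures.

E^0.317 = (1.81 × 10^22)^0.317 = 1.137 × 10^7
g^-0.21 = 1.24^-0.21 = 0.9558
D = 0.0134 × 1.137 × 10^7 × 0.9558 = 1.456 × 10^5 m
   = 145.6 km

D ≈ 146 km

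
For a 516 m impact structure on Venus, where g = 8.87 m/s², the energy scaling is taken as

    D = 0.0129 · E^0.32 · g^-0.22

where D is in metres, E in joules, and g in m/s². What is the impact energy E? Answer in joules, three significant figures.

E ≈ 1.08 × 10^15 J

Rearranging: E = [D / (0.0129 · g^-0.22)]^(1/0.32).
g^-0.22 = 8.87^-0.22 = 0.6187
D / (0.0129 × 0.6187) = 516 / (7.981 × 10^-3) = 6.465 × 10^4
E = (6.465 × 10^4)^3.125 = 1.079 × 10^15 J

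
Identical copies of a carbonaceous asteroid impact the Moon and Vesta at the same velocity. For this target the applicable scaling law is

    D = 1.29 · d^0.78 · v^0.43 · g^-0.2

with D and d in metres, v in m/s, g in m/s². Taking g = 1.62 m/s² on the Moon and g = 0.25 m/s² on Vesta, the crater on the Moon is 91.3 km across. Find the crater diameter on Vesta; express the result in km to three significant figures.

D ≈ 133 km

All impactor-dependent factors cancel in the ratio, leaving D_Vesta/D_Moon = (g_Vesta/g_Moon)^-0.2.
(0.25/1.62)^-0.2 = 0.1543^-0.2 = 1.453
D_Vesta = 1.453 × 91.3 km = 133 km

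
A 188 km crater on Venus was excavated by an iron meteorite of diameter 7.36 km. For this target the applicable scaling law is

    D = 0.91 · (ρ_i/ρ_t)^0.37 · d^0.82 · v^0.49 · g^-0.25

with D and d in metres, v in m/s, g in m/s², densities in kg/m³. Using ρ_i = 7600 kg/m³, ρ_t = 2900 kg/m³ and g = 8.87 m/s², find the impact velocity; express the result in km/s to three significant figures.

Rearranging for v: v = [D / (0.91 · (7600/2900)^0.37 · 7360^0.82 · 8.87^-0.25)]^(1/0.49).
D = 188000 m.
(7600/2900)^0.37 = 1.428
7360^0.82 = 1482
8.87^-0.25 = 0.5795
Denominator = 0.91 × 1.428 × 1482 × 0.5795 = 1116
D / 1116 = 188000 / 1116 = 168.5
v = 168.5^(1/0.49) = 168.5^2.0408 = 34998 m/s

v ≈ 35.0 km/s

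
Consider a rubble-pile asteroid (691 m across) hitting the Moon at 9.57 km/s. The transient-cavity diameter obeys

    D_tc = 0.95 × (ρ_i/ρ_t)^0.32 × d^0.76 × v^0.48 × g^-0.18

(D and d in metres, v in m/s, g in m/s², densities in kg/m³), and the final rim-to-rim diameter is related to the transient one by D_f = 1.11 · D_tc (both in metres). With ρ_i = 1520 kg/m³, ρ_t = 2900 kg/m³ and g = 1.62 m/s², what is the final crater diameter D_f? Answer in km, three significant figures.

v = 9570 m/s.
(ρ_i/ρ_t)^0.32 = (1520/2900)^0.32 = 0.8132
d^0.76 = 691^0.76 = 143.9
v^0.48 = 9570^0.48 = 81.44
g^-0.18 = 1.62^-0.18 = 0.9168
D_tc = 0.95 × 0.8132 × 143.9 × 81.44 × 0.9168 = 8300 m
D_f = 1.11 × 8300 = 9213 m
     = 9.213 km

D_f ≈ 9.21 km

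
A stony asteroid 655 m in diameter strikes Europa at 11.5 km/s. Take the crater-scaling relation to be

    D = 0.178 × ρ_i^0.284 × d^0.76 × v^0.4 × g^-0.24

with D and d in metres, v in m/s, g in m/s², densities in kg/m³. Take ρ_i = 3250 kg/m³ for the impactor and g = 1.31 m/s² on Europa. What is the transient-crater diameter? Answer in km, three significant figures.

D ≈ 9.64 km

In SI units: v = 11500 m/s.
ρ_i^0.284 = 3250^0.284 = 9.940
d^0.76 = 655^0.76 = 138.1
v^0.4 = 11500^0.4 = 42.10
g^-0.24 = 1.31^-0.24 = 0.9372
D = 0.178 × 9.940 × 138.1 × 42.10 × 0.9372 = 9641 m
   = 9.641 km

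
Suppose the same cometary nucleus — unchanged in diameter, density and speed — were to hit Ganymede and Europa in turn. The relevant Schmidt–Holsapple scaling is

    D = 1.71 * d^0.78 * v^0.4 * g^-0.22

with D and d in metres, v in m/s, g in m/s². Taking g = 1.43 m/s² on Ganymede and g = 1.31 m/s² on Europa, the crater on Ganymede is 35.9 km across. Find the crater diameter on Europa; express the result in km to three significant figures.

All impactor-dependent factors cancel in the ratio, leaving D_Europa/D_Ganymede = (g_Europa/g_Ganymede)^-0.22.
(1.31/1.43)^-0.22 = 0.9161^-0.22 = 1.019
D_Europa = 1.019 × 35.9 km = 36.6 km

D ≈ 36.6 km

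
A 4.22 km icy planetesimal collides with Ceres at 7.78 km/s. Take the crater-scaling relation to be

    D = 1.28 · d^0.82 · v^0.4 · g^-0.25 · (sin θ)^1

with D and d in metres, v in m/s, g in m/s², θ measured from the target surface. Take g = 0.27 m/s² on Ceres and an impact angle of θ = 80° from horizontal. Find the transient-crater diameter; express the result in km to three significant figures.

In SI units: d = 4220 m, v = 7780 m/s.
d^0.82 = 4220^0.82 = 939.2
v^0.4 = 7780^0.4 = 36.01
g^-0.25 = 0.27^-0.25 = 1.387
(sin 80°)^1 = 0.9848^1 = 0.9848
D = 1.28 × 939.2 × 36.01 × 1.387 × 0.9848 = 59131 m
   = 59.13 km

D ≈ 59.1 km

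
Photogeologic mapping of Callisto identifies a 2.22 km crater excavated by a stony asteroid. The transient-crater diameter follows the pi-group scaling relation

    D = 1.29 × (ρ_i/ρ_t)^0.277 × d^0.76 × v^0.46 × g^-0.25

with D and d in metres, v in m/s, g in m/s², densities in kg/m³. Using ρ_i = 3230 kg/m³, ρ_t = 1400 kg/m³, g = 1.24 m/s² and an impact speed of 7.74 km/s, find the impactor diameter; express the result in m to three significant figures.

Rearranging for d: d = [D / (1.29 · (3230/1400)^0.277 · 7740^0.46 · 1.24^-0.25)]^(1/0.76).
D = 2220 m.
(3230/1400)^0.277 = 1.261
7740^0.46 = 61.49
1.24^-0.25 = 0.9476
Denominator = 1.29 × 1.261 × 61.49 × 0.9476 = 94.78
D / 94.78 = 2220 / 94.78 = 23.42
d = 23.42^(1/0.76) = 23.42^1.3158 = 63.40 m

d ≈ 63.4 m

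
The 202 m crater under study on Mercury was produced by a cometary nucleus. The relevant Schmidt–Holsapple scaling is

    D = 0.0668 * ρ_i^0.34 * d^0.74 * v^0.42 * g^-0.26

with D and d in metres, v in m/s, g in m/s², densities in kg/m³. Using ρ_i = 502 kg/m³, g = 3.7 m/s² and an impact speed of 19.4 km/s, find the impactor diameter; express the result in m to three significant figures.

d ≈ 16.9 m

Rearranging for d: d = [D / (0.0668 · 502^0.34 · 19400^0.42 · 3.7^-0.26)]^(1/0.74).
502^0.34 = 8.284
19400^0.42 = 63.22
3.7^-0.26 = 0.7117
Denominator = 0.0668 × 8.284 × 63.22 × 0.7117 = 24.90
D / 24.90 = 202 / 24.90 = 8.112
d = 8.112^(1/0.74) = 8.112^1.3514 = 16.93 m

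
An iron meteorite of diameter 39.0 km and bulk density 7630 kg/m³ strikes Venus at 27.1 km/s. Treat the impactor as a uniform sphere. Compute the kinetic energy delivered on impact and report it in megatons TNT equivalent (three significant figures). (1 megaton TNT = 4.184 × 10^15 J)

E ≈ 2.08 × 10^10 Mt TNT

d = 39000 m; v = 27100 m/s.
Mass m = (π/6) ρ d³ = (π/6) × 7630 × (39000)³ = 2.370 × 10^17 kg
E = ½ m v² = 0.5 × 2.370 × 10^17 × (27100)² = 8.703 × 10^25 J
   = 8.703 × 10^25 / 4.184×10^15 = 2.080 × 10^10 Mt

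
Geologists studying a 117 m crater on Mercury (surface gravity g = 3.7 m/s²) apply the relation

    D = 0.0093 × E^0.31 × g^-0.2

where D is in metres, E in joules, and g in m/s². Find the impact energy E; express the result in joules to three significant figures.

Rearranging: E = [D / (0.0093 · g^-0.2)]^(1/0.31).
g^-0.2 = 3.7^-0.2 = 0.7698
D / (0.0093 × 0.7698) = 117 / (7.159 × 10^-3) = 1.634 × 10^4
E = (1.634 × 10^4)^3.2258 = 3.900 × 10^13 J

E ≈ 3.90 × 10^13 J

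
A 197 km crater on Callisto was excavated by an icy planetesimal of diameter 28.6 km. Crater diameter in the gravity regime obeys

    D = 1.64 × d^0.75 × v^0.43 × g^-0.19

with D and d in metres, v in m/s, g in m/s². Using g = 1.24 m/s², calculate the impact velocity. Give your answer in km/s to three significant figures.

v ≈ 12.1 km/s

Rearranging for v: v = [D / (1.64 · 28600^0.75 · 1.24^-0.19)]^(1/0.43).
D = 197000 m.
28600^0.75 = 2199
1.24^-0.19 = 0.9600
Denominator = 1.64 × 2199 × 0.9600 = 3462
D / 3462 = 197000 / 3462 = 56.90
v = 56.90^(1/0.43) = 56.90^2.3256 = 12069 m/s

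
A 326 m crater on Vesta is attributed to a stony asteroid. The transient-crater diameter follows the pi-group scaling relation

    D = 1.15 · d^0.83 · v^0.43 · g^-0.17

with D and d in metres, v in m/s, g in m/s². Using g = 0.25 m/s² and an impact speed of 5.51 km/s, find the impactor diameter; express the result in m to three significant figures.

Rearranging for d: d = [D / (1.15 · 5510^0.43 · 0.25^-0.17)]^(1/0.83).
5510^0.43 = 40.62
0.25^-0.17 = 1.266
Denominator = 1.15 × 40.62 × 1.266 = 59.14
D / 59.14 = 326 / 59.14 = 5.512
d = 5.512^(1/0.83) = 5.512^1.2048 = 7.819 m

d ≈ 7.82 m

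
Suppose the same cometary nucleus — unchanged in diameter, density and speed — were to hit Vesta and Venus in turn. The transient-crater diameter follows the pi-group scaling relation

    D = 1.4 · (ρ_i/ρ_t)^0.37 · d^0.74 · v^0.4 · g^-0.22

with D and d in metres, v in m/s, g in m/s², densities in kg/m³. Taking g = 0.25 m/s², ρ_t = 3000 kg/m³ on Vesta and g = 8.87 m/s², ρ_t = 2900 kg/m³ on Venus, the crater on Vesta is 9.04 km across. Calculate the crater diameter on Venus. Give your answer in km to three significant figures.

D ≈ 4.17 km

The impactor-only factors (d, v, ρ_i) cancel in the ratio, leaving D_Venus/D_Vesta = (g_Venus/g_Vesta)^-0.22 · (ρ_t,Vesta/ρ_t,Venus)^0.37.
(8.87/0.25)^-0.22 = 35.48^-0.22 = 0.4560
(3000/2900)^0.37 = 1.034^0.37 = 1.012
Ratio = 0.4560 × 1.012 = 0.4615
D_Venus = 0.4615 × 9.04 km = 4.17 km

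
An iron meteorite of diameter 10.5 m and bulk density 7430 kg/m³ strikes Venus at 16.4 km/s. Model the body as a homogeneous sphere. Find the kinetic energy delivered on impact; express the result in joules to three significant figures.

v = 16400 m/s.
Mass m = (π/6) ρ d³ = (π/6) × 7430 × (10.5)³ = 4.504 × 10^6 kg
E = ½ m v² = 0.5 × 4.504 × 10^6 × (16400)² = 6.057 × 10^14 J

E ≈ 6.06 × 10^14 J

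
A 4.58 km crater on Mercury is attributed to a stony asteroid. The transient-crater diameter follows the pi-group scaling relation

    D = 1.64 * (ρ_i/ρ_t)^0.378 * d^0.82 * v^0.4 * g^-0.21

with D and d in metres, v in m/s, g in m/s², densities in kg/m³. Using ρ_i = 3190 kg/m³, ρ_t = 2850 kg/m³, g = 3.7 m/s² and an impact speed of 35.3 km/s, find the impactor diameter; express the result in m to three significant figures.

d ≈ 128 m

Rearranging for d: d = [D / (1.64 · (3190/2850)^0.378 · 35300^0.4 · 3.7^-0.21)]^(1/0.82).
D = 4580 m.
(3190/2850)^0.378 = 1.044
35300^0.4 = 65.93
3.7^-0.21 = 0.7598
Denominator = 1.64 × 1.044 × 65.93 × 0.7598 = 85.77
D / 85.77 = 4580 / 85.77 = 53.40
d = 53.40^(1/0.82) = 53.40^1.2195 = 127.9 m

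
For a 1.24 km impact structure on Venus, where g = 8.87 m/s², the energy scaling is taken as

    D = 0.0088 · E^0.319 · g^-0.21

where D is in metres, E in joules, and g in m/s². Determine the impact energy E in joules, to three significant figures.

Rearranging: E = [D / (0.0088 · g^-0.21)]^(1/0.319).
D = 1240 m.
g^-0.21 = 8.87^-0.21 = 0.6323
D / (0.0088 × 0.6323) = 1240 / (5.564 × 10^-3) = 2.229 × 10^5
E = (2.229 × 10^5)^3.1348 = 5.824 × 10^16 J

E ≈ 5.82 × 10^16 J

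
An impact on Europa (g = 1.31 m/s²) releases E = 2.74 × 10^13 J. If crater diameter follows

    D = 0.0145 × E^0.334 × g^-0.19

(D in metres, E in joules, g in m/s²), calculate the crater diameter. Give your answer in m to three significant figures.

D ≈ 424 m

E^0.334 = (2.74 × 10^13)^0.334 = 3.078 × 10^4
g^-0.19 = 1.31^-0.19 = 0.9500
D = 0.0145 × 3.078 × 10^4 × 0.9500 = 424.0 m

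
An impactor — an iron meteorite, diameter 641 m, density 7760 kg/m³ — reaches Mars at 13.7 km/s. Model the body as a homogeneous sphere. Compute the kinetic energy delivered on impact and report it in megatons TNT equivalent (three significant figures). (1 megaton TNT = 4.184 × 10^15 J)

v = 13700 m/s.
Mass m = (π/6) ρ d³ = (π/6) × 7760 × (641)³ = 1.070 × 10^12 kg
E = ½ m v² = 0.5 × 1.070 × 10^12 × (13700)² = 1.004 × 10^20 J
   = 1.004 × 10^20 / 4.184×10^15 = 23996 Mt

E ≈ 24000 Mt TNT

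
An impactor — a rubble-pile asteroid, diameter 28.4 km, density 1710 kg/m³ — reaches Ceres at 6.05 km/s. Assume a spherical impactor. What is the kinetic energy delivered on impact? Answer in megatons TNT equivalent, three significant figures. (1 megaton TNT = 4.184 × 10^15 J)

E ≈ 8.97 × 10^7 Mt TNT

d = 28400 m; v = 6050 m/s.
Mass m = (π/6) ρ d³ = (π/6) × 1710 × (28400)³ = 2.051 × 10^16 kg
E = ½ m v² = 0.5 × 2.051 × 10^16 × (6050)² = 3.754 × 10^23 J
   = 3.754 × 10^23 / 4.184×10^15 = 8.972 × 10^7 Mt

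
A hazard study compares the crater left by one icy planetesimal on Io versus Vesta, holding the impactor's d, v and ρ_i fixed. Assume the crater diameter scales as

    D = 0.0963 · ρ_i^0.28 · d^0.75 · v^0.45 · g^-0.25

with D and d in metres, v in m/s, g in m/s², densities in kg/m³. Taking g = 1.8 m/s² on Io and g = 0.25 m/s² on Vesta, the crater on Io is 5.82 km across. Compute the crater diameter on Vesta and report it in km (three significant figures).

All impactor-dependent factors cancel in the ratio, leaving D_Vesta/D_Io = (g_Vesta/g_Io)^-0.25.
(0.25/1.8)^-0.25 = 0.1389^-0.25 = 1.638
D_Vesta = 1.638 × 5.82 km = 9.53 km

D ≈ 9.53 km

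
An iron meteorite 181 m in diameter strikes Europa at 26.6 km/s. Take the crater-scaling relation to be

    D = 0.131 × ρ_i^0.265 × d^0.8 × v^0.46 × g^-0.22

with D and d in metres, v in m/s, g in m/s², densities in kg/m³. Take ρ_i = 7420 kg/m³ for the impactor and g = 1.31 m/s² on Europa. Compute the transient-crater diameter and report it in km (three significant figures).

D ≈ 9.09 km

In SI units: v = 26600 m/s.
ρ_i^0.265 = 7420^0.265 = 10.61
d^0.8 = 181^0.8 = 63.99
v^0.46 = 26600^0.46 = 108.5
g^-0.22 = 1.31^-0.22 = 0.9423
D = 0.131 × 10.61 × 63.99 × 108.5 × 0.9423 = 9093 m
   = 9.093 km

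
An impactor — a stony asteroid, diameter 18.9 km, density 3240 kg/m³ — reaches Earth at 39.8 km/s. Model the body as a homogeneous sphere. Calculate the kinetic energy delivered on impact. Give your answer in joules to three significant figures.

d = 18900 m; v = 39800 m/s.
Mass m = (π/6) ρ d³ = (π/6) × 3240 × (18900)³ = 1.145 × 10^16 kg
E = ½ m v² = 0.5 × 1.145 × 10^16 × (39800)² = 9.069 × 10^24 J

E ≈ 9.07 × 10^24 J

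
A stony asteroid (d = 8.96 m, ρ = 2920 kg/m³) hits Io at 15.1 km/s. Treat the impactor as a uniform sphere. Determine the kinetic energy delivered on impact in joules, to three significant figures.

v = 15100 m/s.
Mass m = (π/6) ρ d³ = (π/6) × 2920 × (8.96)³ = 1.100 × 10^6 kg
E = ½ m v² = 0.5 × 1.100 × 10^6 × (15100)² = 1.254 × 10^14 J

E ≈ 1.25 × 10^14 J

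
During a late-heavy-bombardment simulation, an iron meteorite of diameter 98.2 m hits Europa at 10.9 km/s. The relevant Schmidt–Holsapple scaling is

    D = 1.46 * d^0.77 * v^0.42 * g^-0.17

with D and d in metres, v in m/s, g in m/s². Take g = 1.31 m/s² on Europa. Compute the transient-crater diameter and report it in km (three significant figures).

In SI units: v = 10900 m/s.
d^0.77 = 98.2^0.77 = 34.19
v^0.42 = 10900^0.42 = 49.63
g^-0.17 = 1.31^-0.17 = 0.9551
D = 1.46 × 34.19 × 49.63 × 0.9551 = 2366 m
   = 2.366 km

D ≈ 2.37 km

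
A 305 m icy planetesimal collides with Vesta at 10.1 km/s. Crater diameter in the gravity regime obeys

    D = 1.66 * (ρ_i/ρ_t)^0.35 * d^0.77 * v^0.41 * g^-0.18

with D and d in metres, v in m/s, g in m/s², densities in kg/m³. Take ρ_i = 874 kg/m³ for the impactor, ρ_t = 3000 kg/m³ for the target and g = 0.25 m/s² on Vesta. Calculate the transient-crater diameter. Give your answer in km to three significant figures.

In SI units: v = 10100 m/s.
(ρ_i/ρ_t)^0.35 = (874/3000)^0.35 = 0.6494
d^0.77 = 305^0.77 = 81.83
v^0.41 = 10100^0.41 = 43.83
g^-0.18 = 0.25^-0.18 = 1.283
D = 1.66 × 0.6494 × 81.83 × 43.83 × 1.283 = 4961 m
   = 4.961 km

D ≈ 4.96 km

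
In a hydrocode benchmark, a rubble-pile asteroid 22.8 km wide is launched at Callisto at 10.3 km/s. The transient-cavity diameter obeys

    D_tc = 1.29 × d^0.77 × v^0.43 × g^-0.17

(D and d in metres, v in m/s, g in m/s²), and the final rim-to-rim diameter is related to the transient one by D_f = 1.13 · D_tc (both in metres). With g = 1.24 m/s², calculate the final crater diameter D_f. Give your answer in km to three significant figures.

In SI: d = 22800 m, v = 10300 m/s.
d^0.77 = 22800^0.77 = 2268
v^0.43 = 10300^0.43 = 53.15
g^-0.17 = 1.24^-0.17 = 0.9641
D_tc = 1.29 × 2268 × 53.15 × 0.9641 = 1.499 × 10^5 m
D_f = 1.13 × 1.499 × 10^5 = 1.694 × 10^5 m
     = 169.4 km

D_f ≈ 169 km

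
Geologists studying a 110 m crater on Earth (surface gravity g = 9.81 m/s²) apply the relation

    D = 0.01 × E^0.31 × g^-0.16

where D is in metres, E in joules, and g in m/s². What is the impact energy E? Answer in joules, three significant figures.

Rearranging: E = [D / (0.01 · g^-0.16)]^(1/0.31).
g^-0.16 = 9.81^-0.16 = 0.6940
D / (0.01 × 0.6940) = 110 / (6.940 × 10^-3) = 1.585 × 10^4
E = (1.585 × 10^4)^3.2258 = 3.536 × 10^13 J

E ≈ 3.54 × 10^13 J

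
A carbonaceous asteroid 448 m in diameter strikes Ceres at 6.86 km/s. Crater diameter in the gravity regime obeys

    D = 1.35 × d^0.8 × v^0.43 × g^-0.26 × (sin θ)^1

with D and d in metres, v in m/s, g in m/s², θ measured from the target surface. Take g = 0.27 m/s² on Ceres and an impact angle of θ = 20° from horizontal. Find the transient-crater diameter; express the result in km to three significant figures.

D ≈ 3.83 km

In SI units: v = 6860 m/s.
d^0.8 = 448^0.8 = 132.1
v^0.43 = 6860^0.43 = 44.63
g^-0.26 = 0.27^-0.26 = 1.406
(sin 20°)^1 = 0.3420^1 = 0.3420
D = 1.35 × 132.1 × 44.63 × 1.406 × 0.3420 = 3827 m
   = 3.827 km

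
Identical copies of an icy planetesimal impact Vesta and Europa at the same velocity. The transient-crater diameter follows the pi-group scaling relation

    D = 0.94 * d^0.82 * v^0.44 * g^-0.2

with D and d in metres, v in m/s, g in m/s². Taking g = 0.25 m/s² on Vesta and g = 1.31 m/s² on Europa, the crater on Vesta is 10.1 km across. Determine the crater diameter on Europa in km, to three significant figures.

D ≈ 7.25 km

All impactor-dependent factors cancel in the ratio, leaving D_Europa/D_Vesta = (g_Europa/g_Vesta)^-0.2.
(1.31/0.25)^-0.2 = 5.240^-0.2 = 0.7180
D_Europa = 0.7180 × 10.1 km = 7.25 km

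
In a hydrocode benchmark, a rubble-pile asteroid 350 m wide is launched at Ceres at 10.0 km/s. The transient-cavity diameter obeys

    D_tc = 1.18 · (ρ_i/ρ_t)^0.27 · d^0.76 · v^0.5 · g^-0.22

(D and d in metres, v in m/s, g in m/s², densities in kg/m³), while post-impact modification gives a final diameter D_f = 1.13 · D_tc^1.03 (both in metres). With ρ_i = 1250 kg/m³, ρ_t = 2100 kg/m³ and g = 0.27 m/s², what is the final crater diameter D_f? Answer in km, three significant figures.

D_f ≈ 17.6 km

v = 10000 m/s.
(ρ_i/ρ_t)^0.27 = (1250/2100)^0.27 = 0.8693
d^0.76 = 350^0.76 = 85.80
v^0.5 = 10000^0.5 = 100.0
g^-0.22 = 0.27^-0.22 = 1.334
D_tc = 1.18 × 0.8693 × 85.80 × 100.0 × 1.334 = 11740 m
D_f = 1.13 × (11740)^1.03 = 17573 m
     = 17.57 km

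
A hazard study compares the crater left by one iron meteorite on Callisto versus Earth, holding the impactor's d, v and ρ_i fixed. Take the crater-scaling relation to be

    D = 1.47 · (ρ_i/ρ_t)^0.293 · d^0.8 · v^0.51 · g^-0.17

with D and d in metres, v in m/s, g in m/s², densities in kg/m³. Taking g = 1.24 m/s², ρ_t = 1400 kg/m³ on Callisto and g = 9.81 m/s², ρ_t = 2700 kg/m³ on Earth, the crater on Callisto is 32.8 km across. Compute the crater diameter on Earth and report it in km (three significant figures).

D ≈ 19.0 km

The impactor-only factors (d, v, ρ_i) cancel in the ratio, leaving D_Earth/D_Callisto = (g_Earth/g_Callisto)^-0.17 · (ρ_t,Callisto/ρ_t,Earth)^0.293.
(9.81/1.24)^-0.17 = 7.911^-0.17 = 0.7036
(1400/2700)^0.293 = 0.5185^0.293 = 0.8249
Ratio = 0.7036 × 0.8249 = 0.5804
D_Earth = 0.5804 × 32.8 km = 19.0 km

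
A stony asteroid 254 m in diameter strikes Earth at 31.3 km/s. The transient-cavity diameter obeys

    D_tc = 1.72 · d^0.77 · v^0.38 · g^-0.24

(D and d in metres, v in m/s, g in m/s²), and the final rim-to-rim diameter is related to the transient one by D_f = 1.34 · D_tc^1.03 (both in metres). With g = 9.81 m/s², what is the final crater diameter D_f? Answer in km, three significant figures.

D_f ≈ 6.19 km

v = 31300 m/s.
d^0.77 = 254^0.77 = 71.08
v^0.38 = 31300^0.38 = 51.09
g^-0.24 = 9.81^-0.24 = 0.5781
D_tc = 1.72 × 71.08 × 51.09 × 0.5781 = 3611 m
D_f = 1.34 × (3611)^1.03 = 6187 m
     = 6.187 km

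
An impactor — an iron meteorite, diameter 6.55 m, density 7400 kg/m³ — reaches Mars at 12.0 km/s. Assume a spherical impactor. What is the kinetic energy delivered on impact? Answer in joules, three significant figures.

E ≈ 7.84 × 10^13 J

v = 12000 m/s.
Mass m = (π/6) ρ d³ = (π/6) × 7400 × (6.55)³ = 1.089 × 10^6 kg
E = ½ m v² = 0.5 × 1.089 × 10^6 × (12000)² = 7.841 × 10^13 J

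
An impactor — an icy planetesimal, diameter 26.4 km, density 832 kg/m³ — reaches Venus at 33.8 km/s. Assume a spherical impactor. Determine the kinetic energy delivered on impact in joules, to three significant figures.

d = 26400 m; v = 33800 m/s.
Mass m = (π/6) ρ d³ = (π/6) × 832 × (26400)³ = 8.016 × 10^15 kg
E = ½ m v² = 0.5 × 8.016 × 10^15 × (33800)² = 4.579 × 10^24 J

E ≈ 4.58 × 10^24 J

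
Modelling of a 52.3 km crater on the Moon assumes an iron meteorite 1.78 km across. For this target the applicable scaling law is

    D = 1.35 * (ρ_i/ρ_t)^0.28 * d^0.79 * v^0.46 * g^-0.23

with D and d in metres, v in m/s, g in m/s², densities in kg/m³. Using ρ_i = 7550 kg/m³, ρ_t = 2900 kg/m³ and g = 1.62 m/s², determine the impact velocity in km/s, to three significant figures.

v ≈ 17.5 km/s

Rearranging for v: v = [D / (1.35 · (7550/2900)^0.28 · 1780^0.79 · 1.62^-0.23)]^(1/0.46).
D = 52300 m.
(7550/2900)^0.28 = 1.307
1780^0.79 = 369.7
1.62^-0.23 = 0.8950
Denominator = 1.35 × 1.307 × 369.7 × 0.8950 = 583.8
D / 583.8 = 52300 / 583.8 = 89.59
v = 89.59^(1/0.46) = 89.59^2.1739 = 17539 m/s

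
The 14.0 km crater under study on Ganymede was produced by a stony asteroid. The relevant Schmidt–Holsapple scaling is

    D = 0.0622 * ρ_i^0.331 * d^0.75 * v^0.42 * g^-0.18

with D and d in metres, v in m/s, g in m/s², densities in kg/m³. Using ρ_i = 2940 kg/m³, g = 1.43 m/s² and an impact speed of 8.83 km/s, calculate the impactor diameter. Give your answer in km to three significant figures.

Rearranging for d: d = [D / (0.0622 · 2940^0.331 · 8830^0.42 · 1.43^-0.18)]^(1/0.75).
D = 14000 m.
2940^0.331 = 14.06
8830^0.42 = 45.43
1.43^-0.18 = 0.9376
Denominator = 0.0622 × 14.06 × 45.43 × 0.9376 = 37.25
D / 37.25 = 14000 / 37.25 = 375.8
d = 375.8^(1/0.75) = 375.8^1.3333 = 2711 m

d ≈ 2.71 km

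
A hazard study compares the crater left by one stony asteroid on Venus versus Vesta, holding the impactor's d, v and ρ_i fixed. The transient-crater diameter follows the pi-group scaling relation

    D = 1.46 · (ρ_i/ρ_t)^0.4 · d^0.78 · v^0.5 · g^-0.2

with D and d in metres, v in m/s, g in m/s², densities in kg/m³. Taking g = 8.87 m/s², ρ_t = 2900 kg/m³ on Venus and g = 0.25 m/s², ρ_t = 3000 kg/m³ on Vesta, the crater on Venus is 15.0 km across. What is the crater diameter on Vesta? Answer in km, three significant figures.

D ≈ 30.2 km

The impactor-only factors (d, v, ρ_i) cancel in the ratio, leaving D_Vesta/D_Venus = (g_Vesta/g_Venus)^-0.2 · (ρ_t,Venus/ρ_t,Vesta)^0.4.
(0.25/8.87)^-0.2 = 0.02818^-0.2 = 2.042
(2900/3000)^0.4 = 0.9667^0.4 = 0.9865
Ratio = 2.042 × 0.9865 = 2.014
D_Vesta = 2.014 × 15.0 km = 30.2 km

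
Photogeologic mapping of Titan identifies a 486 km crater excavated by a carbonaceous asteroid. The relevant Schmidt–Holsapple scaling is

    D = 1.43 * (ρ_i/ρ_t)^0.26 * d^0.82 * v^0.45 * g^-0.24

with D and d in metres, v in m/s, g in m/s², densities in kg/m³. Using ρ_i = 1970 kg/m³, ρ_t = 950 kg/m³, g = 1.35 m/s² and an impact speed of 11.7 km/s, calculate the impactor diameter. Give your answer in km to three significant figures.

Rearranging for d: d = [D / (1.43 · (1970/950)^0.26 · 11700^0.45 · 1.35^-0.24)]^(1/0.82).
D = 486000 m.
(1970/950)^0.26 = 1.209
11700^0.45 = 67.71
1.35^-0.24 = 0.9305
Denominator = 1.43 × 1.209 × 67.71 × 0.9305 = 108.9
D / 108.9 = 486000 / 108.9 = 4463
d = 4463^(1/0.82) = 4463^1.2195 = 28231 m

d ≈ 28.2 km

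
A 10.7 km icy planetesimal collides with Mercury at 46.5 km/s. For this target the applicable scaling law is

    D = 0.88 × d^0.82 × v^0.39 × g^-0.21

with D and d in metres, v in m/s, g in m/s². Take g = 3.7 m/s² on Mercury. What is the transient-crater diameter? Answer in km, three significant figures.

In SI units: d = 10700 m, v = 46500 m/s.
d^0.82 = 10700^0.82 = 2014
v^0.39 = 46500^0.39 = 66.12
g^-0.21 = 3.7^-0.21 = 0.7598
D = 0.88 × 2014 × 66.12 × 0.7598 = 89038 m
   = 89.04 km

D ≈ 89.0 km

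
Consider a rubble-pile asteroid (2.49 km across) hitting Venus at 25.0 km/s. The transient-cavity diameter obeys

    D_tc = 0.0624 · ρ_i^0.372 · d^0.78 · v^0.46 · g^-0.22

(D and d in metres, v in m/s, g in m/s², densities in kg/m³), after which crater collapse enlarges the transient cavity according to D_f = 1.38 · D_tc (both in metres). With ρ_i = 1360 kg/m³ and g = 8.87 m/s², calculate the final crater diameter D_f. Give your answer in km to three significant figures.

In SI: d = 2490 m, v = 25000 m/s.
ρ_i^0.372 = 1360^0.372 = 14.64
d^0.78 = 2490^0.78 = 445.7
v^0.46 = 25000^0.46 = 105.5
g^-0.22 = 8.87^-0.22 = 0.6187
D_tc = 0.0624 × 14.64 × 445.7 × 105.5 × 0.6187 = 26580 m
D_f = 1.38 × 26580 = 36680 m
     = 36.68 km

D_f ≈ 36.7 km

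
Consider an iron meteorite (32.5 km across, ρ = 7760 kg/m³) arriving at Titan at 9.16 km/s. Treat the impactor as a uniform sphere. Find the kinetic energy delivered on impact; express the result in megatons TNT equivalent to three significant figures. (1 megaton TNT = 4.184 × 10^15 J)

d = 32500 m; v = 9160 m/s.
Mass m = (π/6) ρ d³ = (π/6) × 7760 × (32500)³ = 1.395 × 10^17 kg
E = ½ m v² = 0.5 × 1.395 × 10^17 × (9160)² = 5.852 × 10^24 J
   = 5.852 × 10^24 / 4.184×10^15 = 1.399 × 10^9 Mt

E ≈ 1.40 × 10^9 Mt TNT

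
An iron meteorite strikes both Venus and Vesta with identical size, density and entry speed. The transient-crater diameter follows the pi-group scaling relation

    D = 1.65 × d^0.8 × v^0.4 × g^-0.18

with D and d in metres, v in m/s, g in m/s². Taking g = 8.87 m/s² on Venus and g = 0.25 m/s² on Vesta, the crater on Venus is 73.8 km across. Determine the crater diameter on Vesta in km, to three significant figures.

All impactor-dependent factors cancel in the ratio, leaving D_Vesta/D_Venus = (g_Vesta/g_Venus)^-0.18.
(0.25/8.87)^-0.18 = 0.02818^-0.18 = 1.901
D_Vesta = 1.901 × 73.8 km = 140 km

D ≈ 140 km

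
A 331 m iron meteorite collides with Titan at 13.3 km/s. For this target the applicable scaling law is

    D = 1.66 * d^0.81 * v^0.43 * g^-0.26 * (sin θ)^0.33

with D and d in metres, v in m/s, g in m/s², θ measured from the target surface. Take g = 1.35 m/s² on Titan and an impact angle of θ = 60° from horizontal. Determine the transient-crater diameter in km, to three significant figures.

In SI units: v = 13300 m/s.
d^0.81 = 331^0.81 = 109.9
v^0.43 = 13300^0.43 = 59.33
g^-0.26 = 1.35^-0.26 = 0.9249
(sin 60°)^0.33 = 0.8660^0.33 = 0.9536
D = 1.66 × 109.9 × 59.33 × 0.9249 × 0.9536 = 9546 m
   = 9.546 km

D ≈ 9.55 km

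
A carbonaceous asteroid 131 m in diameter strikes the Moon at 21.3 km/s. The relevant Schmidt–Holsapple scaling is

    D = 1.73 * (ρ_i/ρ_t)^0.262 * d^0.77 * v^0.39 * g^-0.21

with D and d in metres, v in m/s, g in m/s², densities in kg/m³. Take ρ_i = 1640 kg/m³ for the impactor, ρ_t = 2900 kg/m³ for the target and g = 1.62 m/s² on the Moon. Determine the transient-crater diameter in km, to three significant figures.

In SI units: v = 21300 m/s.
(ρ_i/ρ_t)^0.262 = (1640/2900)^0.262 = 0.8613
d^0.77 = 131^0.77 = 42.69
v^0.39 = 21300^0.39 = 48.76
g^-0.21 = 1.62^-0.21 = 0.9037
D = 1.73 × 0.8613 × 42.69 × 48.76 × 0.9037 = 2803 m
   = 2.803 km

D ≈ 2.80 km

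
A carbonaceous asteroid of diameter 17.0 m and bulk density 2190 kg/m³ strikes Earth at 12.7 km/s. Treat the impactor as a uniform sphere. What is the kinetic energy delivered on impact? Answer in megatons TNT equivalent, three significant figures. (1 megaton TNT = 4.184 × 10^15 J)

E ≈ 0.109 Mt TNT

v = 12700 m/s.
Mass m = (π/6) ρ d³ = (π/6) × 2190 × (17)³ = 5.634 × 10^6 kg
E = ½ m v² = 0.5 × 5.634 × 10^6 × (12700)² = 4.544 × 10^14 J
   = 4.544 × 10^14 / 4.184×10^15 = 0.1086 Mt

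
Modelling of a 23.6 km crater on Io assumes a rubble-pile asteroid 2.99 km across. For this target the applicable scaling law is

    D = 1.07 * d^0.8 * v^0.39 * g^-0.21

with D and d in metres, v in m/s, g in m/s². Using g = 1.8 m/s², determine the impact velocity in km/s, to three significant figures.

Rearranging for v: v = [D / (1.07 · 2990^0.8 · 1.8^-0.21)]^(1/0.39).
D = 23600 m.
2990^0.8 = 603.3
1.8^-0.21 = 0.8839
Denominator = 1.07 × 603.3 × 0.8839 = 570.6
D / 570.6 = 23600 / 570.6 = 41.36
v = 41.36^(1/0.39) = 41.36^2.5641 = 13966 m/s

v ≈ 14.0 km/s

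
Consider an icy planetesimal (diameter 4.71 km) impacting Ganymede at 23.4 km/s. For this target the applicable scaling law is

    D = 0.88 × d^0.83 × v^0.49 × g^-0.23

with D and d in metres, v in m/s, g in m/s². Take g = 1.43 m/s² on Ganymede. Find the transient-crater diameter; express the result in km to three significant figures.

D ≈ 125 km

In SI units: d = 4710 m, v = 23400 m/s.
d^0.83 = 4710^0.83 = 1118
v^0.49 = 23400^0.49 = 138.3
g^-0.23 = 1.43^-0.23 = 0.9210
D = 0.88 × 1118 × 138.3 × 0.9210 = 1.253 × 10^5 m
   = 125.3 km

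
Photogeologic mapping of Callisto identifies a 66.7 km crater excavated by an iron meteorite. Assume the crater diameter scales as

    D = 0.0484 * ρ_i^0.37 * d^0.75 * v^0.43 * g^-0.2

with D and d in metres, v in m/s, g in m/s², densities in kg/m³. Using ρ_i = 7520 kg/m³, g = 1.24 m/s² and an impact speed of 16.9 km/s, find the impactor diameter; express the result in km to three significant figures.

d ≈ 7.49 km

Rearranging for d: d = [D / (0.0484 · 7520^0.37 · 16900^0.43 · 1.24^-0.2)]^(1/0.75).
D = 66700 m.
7520^0.37 = 27.18
16900^0.43 = 65.76
1.24^-0.2 = 0.9579
Denominator = 0.0484 × 27.18 × 65.76 × 0.9579 = 82.87
D / 82.87 = 66700 / 82.87 = 804.9
d = 804.9^(1/0.75) = 804.9^1.3333 = 7486 m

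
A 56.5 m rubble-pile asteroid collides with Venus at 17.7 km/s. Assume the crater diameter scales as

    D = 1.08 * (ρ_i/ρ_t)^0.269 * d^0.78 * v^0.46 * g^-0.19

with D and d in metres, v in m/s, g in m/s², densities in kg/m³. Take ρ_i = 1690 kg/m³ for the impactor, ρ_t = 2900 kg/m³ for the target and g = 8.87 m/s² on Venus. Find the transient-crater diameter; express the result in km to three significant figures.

In SI units: v = 17700 m/s.
(ρ_i/ρ_t)^0.269 = (1690/2900)^0.269 = 0.8648
d^0.78 = 56.5^0.78 = 23.26
v^0.46 = 17700^0.46 = 89.96
g^-0.19 = 8.87^-0.19 = 0.6605
D = 1.08 × 0.8648 × 23.26 × 89.96 × 0.6605 = 1291 m
   = 1.291 km

D ≈ 1.29 km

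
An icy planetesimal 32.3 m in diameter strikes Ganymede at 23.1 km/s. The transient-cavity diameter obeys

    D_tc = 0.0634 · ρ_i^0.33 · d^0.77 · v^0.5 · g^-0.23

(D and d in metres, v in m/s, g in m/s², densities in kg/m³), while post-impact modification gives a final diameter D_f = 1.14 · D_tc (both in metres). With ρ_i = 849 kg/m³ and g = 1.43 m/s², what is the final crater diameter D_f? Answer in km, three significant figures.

v = 23100 m/s.
ρ_i^0.33 = 849^0.33 = 9.258
d^0.77 = 32.3^0.77 = 14.52
v^0.5 = 23100^0.5 = 152.0
g^-0.23 = 1.43^-0.23 = 0.9210
D_tc = 0.0634 × 9.258 × 14.52 × 152.0 × 0.9210 = 1193 m
D_f = 1.14 × 1193 = 1360 m
     = 1.360 km

D_f ≈ 1.36 km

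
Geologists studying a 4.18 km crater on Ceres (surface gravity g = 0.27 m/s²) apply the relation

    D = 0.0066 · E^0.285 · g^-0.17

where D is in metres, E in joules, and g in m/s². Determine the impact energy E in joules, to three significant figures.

E ≈ 1.04 × 10^20 J

Rearranging: E = [D / (0.0066 · g^-0.17)]^(1/0.285).
D = 4180 m.
g^-0.17 = 0.27^-0.17 = 1.249
D / (0.0066 × 1.249) = 4180 / (8.243 × 10^-3) = 5.071 × 10^5
E = (5.071 × 10^5)^3.5088 = 1.042 × 10^20 J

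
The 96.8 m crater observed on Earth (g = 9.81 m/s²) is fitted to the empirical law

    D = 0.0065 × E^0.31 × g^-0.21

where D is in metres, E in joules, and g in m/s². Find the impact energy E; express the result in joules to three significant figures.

Rearranging: E = [D / (0.0065 · g^-0.21)]^(1/0.31).
g^-0.21 = 9.81^-0.21 = 0.6191
D / (0.0065 × 0.6191) = 96.8 / (4.024 × 10^-3) = 2.406 × 10^4
E = (2.406 × 10^4)^3.2258 = 1.359 × 10^14 J

E ≈ 1.36 × 10^14 J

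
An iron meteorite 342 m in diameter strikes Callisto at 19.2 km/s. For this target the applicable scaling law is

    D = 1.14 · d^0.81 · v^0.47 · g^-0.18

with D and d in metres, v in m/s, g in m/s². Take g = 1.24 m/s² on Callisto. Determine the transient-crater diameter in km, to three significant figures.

In SI units: v = 19200 m/s.
d^0.81 = 342^0.81 = 112.9
v^0.47 = 19200^0.47 = 103.1
g^-0.18 = 1.24^-0.18 = 0.9620
D = 1.14 × 112.9 × 103.1 × 0.9620 = 12765 m
   = 12.77 km

D ≈ 12.8 km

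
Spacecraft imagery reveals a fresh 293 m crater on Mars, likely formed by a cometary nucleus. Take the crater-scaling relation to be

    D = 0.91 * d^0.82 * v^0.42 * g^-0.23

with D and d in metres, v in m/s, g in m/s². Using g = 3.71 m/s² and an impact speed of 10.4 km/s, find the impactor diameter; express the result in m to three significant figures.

Rearranging for d: d = [D / (0.91 · 10400^0.42 · 3.71^-0.23)]^(1/0.82).
10400^0.42 = 48.66
3.71^-0.23 = 0.7397
Denominator = 0.91 × 48.66 × 0.7397 = 32.75
D / 32.75 = 293 / 32.75 = 8.947
d = 8.947^(1/0.82) = 8.947^1.2195 = 14.47 m

d ≈ 14.5 m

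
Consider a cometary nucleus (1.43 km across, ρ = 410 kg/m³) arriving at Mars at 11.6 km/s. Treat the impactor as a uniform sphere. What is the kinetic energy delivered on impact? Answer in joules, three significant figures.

d = 1430 m; v = 11600 m/s.
Mass m = (π/6) ρ d³ = (π/6) × 410 × (1430)³ = 6.278 × 10^11 kg
E = ½ m v² = 0.5 × 6.278 × 10^11 × (11600)² = 4.224 × 10^19 J

E ≈ 4.22 × 10^19 J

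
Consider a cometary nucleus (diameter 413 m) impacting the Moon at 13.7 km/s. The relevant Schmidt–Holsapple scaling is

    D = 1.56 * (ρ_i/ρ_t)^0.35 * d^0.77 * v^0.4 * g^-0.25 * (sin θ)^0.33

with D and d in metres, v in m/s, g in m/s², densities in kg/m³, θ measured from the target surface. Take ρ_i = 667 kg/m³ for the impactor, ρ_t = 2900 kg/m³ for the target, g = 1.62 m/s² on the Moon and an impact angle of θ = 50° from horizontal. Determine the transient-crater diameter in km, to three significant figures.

In SI units: v = 13700 m/s.
(ρ_i/ρ_t)^0.35 = (667/2900)^0.35 = 0.5979
d^0.77 = 413^0.77 = 103.3
v^0.4 = 13700^0.4 = 45.15
g^-0.25 = 1.62^-0.25 = 0.8864
(sin 50°)^0.33 = 0.7660^0.33 = 0.9158
D = 1.56 × 0.5979 × 103.3 × 45.15 × 0.8864 × 0.9158 = 3531 m
   = 3.531 km

D ≈ 3.53 km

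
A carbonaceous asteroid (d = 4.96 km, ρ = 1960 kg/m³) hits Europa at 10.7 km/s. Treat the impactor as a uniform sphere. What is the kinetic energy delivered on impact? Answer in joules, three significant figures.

E ≈ 7.17 × 10^21 J

d = 4960 m; v = 10700 m/s.
Mass m = (π/6) ρ d³ = (π/6) × 1960 × (4960)³ = 1.252 × 10^14 kg
E = ½ m v² = 0.5 × 1.252 × 10^14 × (10700)² = 7.167 × 10^21 J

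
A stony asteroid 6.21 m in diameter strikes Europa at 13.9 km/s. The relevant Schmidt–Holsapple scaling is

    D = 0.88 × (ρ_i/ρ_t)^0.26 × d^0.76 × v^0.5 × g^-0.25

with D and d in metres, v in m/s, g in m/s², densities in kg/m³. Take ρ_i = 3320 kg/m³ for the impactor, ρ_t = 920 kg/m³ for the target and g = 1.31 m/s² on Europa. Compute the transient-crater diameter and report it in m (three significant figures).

D ≈ 542 m

In SI units: v = 13900 m/s.
(ρ_i/ρ_t)^0.26 = (3320/920)^0.26 = 1.396
d^0.76 = 6.21^0.76 = 4.006
v^0.5 = 13900^0.5 = 117.9
g^-0.25 = 1.31^-0.25 = 0.9347
D = 0.88 × 1.396 × 4.006 × 117.9 × 0.9347 = 542.3 m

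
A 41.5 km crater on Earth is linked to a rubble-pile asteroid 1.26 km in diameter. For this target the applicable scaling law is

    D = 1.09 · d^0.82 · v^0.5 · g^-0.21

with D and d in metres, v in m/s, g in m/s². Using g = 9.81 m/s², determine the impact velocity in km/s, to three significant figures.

v ≈ 31.1 km/s

Rearranging for v: v = [D / (1.09 · 1260^0.82 · 9.81^-0.21)]^(1/0.5).
D = 41500 m.
1260^0.82 = 348.6
9.81^-0.21 = 0.6191
Denominator = 1.09 × 348.6 × 0.6191 = 235.2
D / 235.2 = 41500 / 235.2 = 176.4
v = 176.4^(1/0.5) = 176.4^2 = 31117 m/s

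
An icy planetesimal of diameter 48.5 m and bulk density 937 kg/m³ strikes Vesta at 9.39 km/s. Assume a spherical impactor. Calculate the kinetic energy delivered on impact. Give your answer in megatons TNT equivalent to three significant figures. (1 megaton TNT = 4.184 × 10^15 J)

E ≈ 0.590 Mt TNT

v = 9390 m/s.
Mass m = (π/6) ρ d³ = (π/6) × 937 × (48.5)³ = 5.597 × 10^7 kg
E = ½ m v² = 0.5 × 5.597 × 10^7 × (9390)² = 2.467 × 10^15 J
   = 2.467 × 10^15 / 4.184×10^15 = 0.5896 Mt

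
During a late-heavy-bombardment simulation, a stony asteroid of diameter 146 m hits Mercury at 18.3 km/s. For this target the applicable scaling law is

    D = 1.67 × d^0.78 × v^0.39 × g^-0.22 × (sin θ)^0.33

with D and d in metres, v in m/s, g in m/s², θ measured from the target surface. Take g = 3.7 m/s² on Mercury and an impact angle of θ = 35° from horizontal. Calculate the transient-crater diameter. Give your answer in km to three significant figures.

In SI units: v = 18300 m/s.
d^0.78 = 146^0.78 = 48.77
v^0.39 = 18300^0.39 = 45.96
g^-0.22 = 3.7^-0.22 = 0.7499
(sin 35°)^0.33 = 0.5736^0.33 = 0.8324
D = 1.67 × 48.77 × 45.96 × 0.7499 × 0.8324 = 2337 m
   = 2.337 km

D ≈ 2.34 km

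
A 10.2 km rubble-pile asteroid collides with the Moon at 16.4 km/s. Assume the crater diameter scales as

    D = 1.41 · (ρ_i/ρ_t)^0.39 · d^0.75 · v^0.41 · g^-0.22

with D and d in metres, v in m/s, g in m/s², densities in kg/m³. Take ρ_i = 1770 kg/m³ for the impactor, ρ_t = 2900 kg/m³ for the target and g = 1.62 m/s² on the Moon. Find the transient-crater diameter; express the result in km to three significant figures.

D ≈ 56.8 km

In SI units: d = 10200 m, v = 16400 m/s.
(ρ_i/ρ_t)^0.39 = (1770/2900)^0.39 = 0.8248
d^0.75 = 10200^0.75 = 1015
v^0.41 = 16400^0.41 = 53.47
g^-0.22 = 1.62^-0.22 = 0.8993
D = 1.41 × 0.8248 × 1015 × 53.47 × 0.8993 = 56761 m
   = 56.76 km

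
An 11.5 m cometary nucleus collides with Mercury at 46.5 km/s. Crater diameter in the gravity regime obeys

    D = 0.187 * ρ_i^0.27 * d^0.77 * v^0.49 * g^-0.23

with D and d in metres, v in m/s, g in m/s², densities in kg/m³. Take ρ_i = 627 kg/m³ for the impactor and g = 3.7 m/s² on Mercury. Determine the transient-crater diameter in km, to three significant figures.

D ≈ 1.00 km

In SI units: v = 46500 m/s.
ρ_i^0.27 = 627^0.27 = 5.692
d^0.77 = 11.5^0.77 = 6.557
v^0.49 = 46500^0.49 = 193.7
g^-0.23 = 3.7^-0.23 = 0.7401
D = 0.187 × 5.692 × 6.557 × 193.7 × 0.7401 = 1001 m
   = 1.001 km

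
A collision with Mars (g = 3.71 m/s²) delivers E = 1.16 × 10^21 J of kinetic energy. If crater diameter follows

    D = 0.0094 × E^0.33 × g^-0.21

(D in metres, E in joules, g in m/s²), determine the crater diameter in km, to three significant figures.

D ≈ 63.8 km

E^0.33 = (1.16 × 10^21)^0.33 = 8.939 × 10^6
g^-0.21 = 3.71^-0.21 = 0.7593
D = 0.0094 × 8.939 × 10^6 × 0.7593 = 63801 m
   = 63.80 km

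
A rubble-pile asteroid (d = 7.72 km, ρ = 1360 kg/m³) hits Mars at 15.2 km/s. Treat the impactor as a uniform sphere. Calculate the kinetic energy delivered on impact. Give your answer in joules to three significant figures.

E ≈ 3.78 × 10^22 J

d = 7720 m; v = 15200 m/s.
Mass m = (π/6) ρ d³ = (π/6) × 1360 × (7720)³ = 3.276 × 10^14 kg
E = ½ m v² = 0.5 × 3.276 × 10^14 × (15200)² = 3.784 × 10^22 J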